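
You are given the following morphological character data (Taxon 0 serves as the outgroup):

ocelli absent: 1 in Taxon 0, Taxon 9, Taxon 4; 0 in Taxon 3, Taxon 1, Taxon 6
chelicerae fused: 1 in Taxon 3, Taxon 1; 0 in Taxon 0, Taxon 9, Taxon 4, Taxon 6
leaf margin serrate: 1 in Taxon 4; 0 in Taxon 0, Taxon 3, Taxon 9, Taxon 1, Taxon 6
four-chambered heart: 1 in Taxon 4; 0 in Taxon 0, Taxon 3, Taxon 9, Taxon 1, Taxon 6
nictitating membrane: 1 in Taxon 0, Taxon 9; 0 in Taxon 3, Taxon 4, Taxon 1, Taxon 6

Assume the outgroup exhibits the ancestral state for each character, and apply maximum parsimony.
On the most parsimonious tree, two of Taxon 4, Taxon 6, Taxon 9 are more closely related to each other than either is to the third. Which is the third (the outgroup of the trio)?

Taxon 9

Character polarity is set by the outgroup: the derived state is whichever differs from the outgroup's state, so for ocelli absent, nictitating membrane the derived state is '0', and for the remaining characters it is '1'.
ocelli absent: derived state '0' in Taxon 1, Taxon 3, and Taxon 6 only — synapomorphy for {Taxon 1, Taxon 3, Taxon 6}.
Only Taxon 1 and Taxon 3 show the derived state '1' for chelicerae fused, supporting them as a clade.
leaf margin serrate: derived state '1' in Taxon 4 only — an autapomorphy, so it tells us nothing about relationships among taxa.
four-chambered heart: derived state '1' in Taxon 4 only — an autapomorphy, so it tells us nothing about relationships among taxa.
nictitating membrane (derived state '0') is shared by Taxon 1, Taxon 3, Taxon 4, and Taxon 6 — a synapomorphy uniting that clade.
Most parsimonious ingroup topology: ((((Taxon 3,Taxon 1),Taxon 6),Taxon 4),Taxon 9).
Taxon 4 and Taxon 6 share a more recent common ancestor with each other than either does with Taxon 9, so Taxon 9 is the least closely related of the three.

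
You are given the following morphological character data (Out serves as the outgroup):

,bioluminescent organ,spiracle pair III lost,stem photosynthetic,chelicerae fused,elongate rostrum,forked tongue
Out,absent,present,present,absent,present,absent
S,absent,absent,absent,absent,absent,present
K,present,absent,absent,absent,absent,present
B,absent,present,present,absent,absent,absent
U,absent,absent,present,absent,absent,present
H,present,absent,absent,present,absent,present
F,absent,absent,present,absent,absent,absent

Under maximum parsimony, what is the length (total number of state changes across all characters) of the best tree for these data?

Character polarity is set by the outgroup: the derived state is whichever differs from the outgroup's state, so for spiracle pair III lost, stem photosynthetic, elongate rostrum the derived state is 'absent', and for the remaining characters it is 'present'.
bioluminescent organ: derived state 'present' in H and K only — synapomorphy for {H, K}.
Only F, H, K, S, and U show the derived state 'absent' for spiracle pair III lost, supporting them as a clade.
stem photosynthetic (derived state 'absent') is shared by H, K, and S — a synapomorphy uniting that clade.
chelicerae fused: derived state 'present' in H only — an autapomorphy, so it tells us nothing about relationships among taxa.
elongate rostrum (derived state 'absent') is shared by all ingroup taxa — unites the whole ingroup.
Only H, K, S, and U show the derived state 'present' for forked tongue, supporting them as a clade.
Most parsimonious ingroup topology: ((((S,(K,H)),U),F),B).
Changes per character on this tree: bioluminescent organ: 1; spiracle pair III lost: 1; stem photosynthetic: 1; chelicerae fused: 1; elongate rostrum: 1; forked tongue: 1.
Total = 6.

6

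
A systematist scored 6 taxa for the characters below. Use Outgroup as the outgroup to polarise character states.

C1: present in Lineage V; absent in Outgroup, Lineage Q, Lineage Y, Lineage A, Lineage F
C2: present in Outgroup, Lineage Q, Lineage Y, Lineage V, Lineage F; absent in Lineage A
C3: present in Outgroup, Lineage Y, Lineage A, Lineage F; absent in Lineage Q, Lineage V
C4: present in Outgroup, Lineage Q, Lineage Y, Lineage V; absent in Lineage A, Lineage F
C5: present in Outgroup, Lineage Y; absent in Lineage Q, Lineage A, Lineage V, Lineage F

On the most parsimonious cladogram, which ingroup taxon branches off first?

Lineage Y

Character polarity is set by the outgroup: the derived state is whichever differs from the outgroup's state, so for C2, C3, C4, C5 the derived state is 'absent', and for the remaining characters it is 'present'.
C1 (derived state 'present') is unique to Lineage V (autapomorphy; uninformative for grouping).
C2 (derived state 'absent') is unique to Lineage A (autapomorphy; uninformative for grouping).
C3 (derived state 'absent') is shared by Lineage Q and Lineage V — a synapomorphy uniting that clade.
C4: derived state 'absent' in Lineage A and Lineage F only — synapomorphy for {Lineage A, Lineage F}.
C5: derived state 'absent' in Lineage A, Lineage F, Lineage Q, and Lineage V only — synapomorphy for {Lineage A, Lineage F, Lineage Q, Lineage V}.
Most parsimonious ingroup topology: (((Lineage Q,Lineage V),(Lineage A,Lineage F)),Lineage Y).
Lineage Y is sister to the clade containing all other ingroup taxa, so it is the earliest-diverging (most basal) ingroup lineage.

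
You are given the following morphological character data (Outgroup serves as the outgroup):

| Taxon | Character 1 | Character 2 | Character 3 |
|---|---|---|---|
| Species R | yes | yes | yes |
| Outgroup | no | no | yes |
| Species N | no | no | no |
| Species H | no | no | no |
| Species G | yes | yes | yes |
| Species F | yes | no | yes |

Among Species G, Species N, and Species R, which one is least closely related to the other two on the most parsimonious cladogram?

Species N

Character polarity is set by the outgroup: the derived state is whichever differs from the outgroup's state, so for Character 3 the derived state is 'no', and for the remaining characters it is 'yes'.
Character 1: derived state 'yes' in Species F, Species G, and Species R only — synapomorphy for {Species F, Species G, Species R}.
Character 2 (derived state 'yes') is shared by Species G and Species R — a synapomorphy uniting that clade.
Character 3: derived state 'no' in Species H and Species N only — synapomorphy for {Species H, Species N}.
Most parsimonious ingroup topology: (((Species G,Species R),Species F),(Species H,Species N)).
Species G and Species R share a more recent common ancestor with each other than either does with Species N, so Species N is the least closely related of the three.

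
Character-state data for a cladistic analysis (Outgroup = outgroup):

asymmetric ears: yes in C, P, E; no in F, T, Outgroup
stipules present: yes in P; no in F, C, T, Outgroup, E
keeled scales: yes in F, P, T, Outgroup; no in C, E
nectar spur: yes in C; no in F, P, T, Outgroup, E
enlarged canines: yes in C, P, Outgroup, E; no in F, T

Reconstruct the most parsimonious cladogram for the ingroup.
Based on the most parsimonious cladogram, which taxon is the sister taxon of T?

F

Character polarity is set by the outgroup: the derived state is whichever differs from the outgroup's state, so for keeled scales, enlarged canines the derived state is 'no', and for the remaining characters it is 'yes'.
asymmetric ears: derived state 'yes' in C, E, and P only — synapomorphy for {C, E, P}.
stipules present: derived state 'yes' in P only — an autapomorphy, so it tells us nothing about relationships among taxa.
keeled scales: derived state 'no' in C and E only — synapomorphy for {C, E}.
nectar spur (derived state 'yes') is unique to C (autapomorphy; uninformative for grouping).
enlarged canines (derived state 'no') is shared by F and T — a synapomorphy uniting that clade.
Most parsimonious ingroup topology: ((T,F),((C,E),P)).
T and F form a cherry on this tree, so they are sister taxa.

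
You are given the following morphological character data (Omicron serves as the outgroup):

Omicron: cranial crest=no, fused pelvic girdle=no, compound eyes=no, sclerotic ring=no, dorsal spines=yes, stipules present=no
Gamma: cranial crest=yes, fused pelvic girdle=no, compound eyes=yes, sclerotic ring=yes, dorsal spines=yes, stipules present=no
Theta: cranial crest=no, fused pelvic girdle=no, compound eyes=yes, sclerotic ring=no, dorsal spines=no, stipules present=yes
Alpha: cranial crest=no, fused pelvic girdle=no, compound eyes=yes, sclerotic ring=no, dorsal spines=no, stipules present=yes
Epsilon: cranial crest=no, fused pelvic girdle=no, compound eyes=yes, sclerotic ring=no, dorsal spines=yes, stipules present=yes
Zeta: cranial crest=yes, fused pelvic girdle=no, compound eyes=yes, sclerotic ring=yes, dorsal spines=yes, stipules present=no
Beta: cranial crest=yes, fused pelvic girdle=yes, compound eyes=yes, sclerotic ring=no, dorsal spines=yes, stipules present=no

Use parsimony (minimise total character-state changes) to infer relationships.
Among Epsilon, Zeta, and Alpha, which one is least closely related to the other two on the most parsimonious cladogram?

Character polarity is set by the outgroup: the derived state is whichever differs from the outgroup's state, so for dorsal spines the derived state is 'no', and for the remaining characters it is 'yes'.
Only Beta, Gamma, and Zeta show the derived state 'yes' for cranial crest, supporting them as a clade.
fused pelvic girdle: derived state 'yes' in Beta only — an autapomorphy, so it tells us nothing about relationships among taxa.
All ingroup taxa share the derived state 'yes' for compound eyes; it defines the ingroup but does not resolve relationships within it.
sclerotic ring (derived state 'yes') is shared by Gamma and Zeta — a synapomorphy uniting that clade.
dorsal spines (derived state 'no') is shared by Alpha and Theta — a synapomorphy uniting that clade.
Only Alpha, Epsilon, and Theta show the derived state 'yes' for stipules present, supporting them as a clade.
Most parsimonious ingroup topology: (((Gamma,Zeta),Beta),((Theta,Alpha),Epsilon)).
Alpha and Epsilon share a more recent common ancestor with each other than either does with Zeta, so Zeta is the least closely related of the three.

Zeta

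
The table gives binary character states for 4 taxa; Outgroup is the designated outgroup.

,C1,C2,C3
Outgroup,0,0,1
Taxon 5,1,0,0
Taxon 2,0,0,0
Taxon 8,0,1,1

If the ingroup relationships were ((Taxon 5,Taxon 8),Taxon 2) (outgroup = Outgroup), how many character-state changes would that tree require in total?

Map each character onto ((Taxon 5,Taxon 8),Taxon 2) (rooted by Outgroup) and count the minimum state changes it requires (Fitch parsimony):
C1: 1; C2: 1; C3: 2.
Total tree length = 4.

4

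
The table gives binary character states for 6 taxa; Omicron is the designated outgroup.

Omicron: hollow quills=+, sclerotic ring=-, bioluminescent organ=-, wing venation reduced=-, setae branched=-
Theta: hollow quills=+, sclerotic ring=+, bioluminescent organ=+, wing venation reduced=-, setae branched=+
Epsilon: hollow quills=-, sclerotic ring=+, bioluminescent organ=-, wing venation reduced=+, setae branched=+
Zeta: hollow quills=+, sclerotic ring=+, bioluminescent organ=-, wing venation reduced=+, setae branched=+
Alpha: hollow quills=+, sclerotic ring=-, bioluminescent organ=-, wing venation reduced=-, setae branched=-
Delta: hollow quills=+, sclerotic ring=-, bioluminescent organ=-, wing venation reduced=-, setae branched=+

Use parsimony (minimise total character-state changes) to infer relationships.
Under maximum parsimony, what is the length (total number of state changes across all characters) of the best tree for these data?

Character polarity is set by the outgroup: the derived state is whichever differs from the outgroup's state, so for hollow quills the derived state is '-', and for the remaining characters it is '+'.
hollow quills: derived state '-' in Epsilon only — an autapomorphy, so it tells us nothing about relationships among taxa.
Only Epsilon, Theta, and Zeta show the derived state '+' for sclerotic ring, supporting them as a clade.
bioluminescent organ (derived state '+') is unique to Theta (autapomorphy; uninformative for grouping).
wing venation reduced: derived state '+' in Epsilon and Zeta only — synapomorphy for {Epsilon, Zeta}.
setae branched (derived state '+') is shared by Delta, Epsilon, Theta, and Zeta — a synapomorphy uniting that clade.
Most parsimonious ingroup topology: (((Theta,(Epsilon,Zeta)),Delta),Alpha).
Changes per character on this tree: hollow quills: 1; sclerotic ring: 1; bioluminescent organ: 1; wing venation reduced: 1; setae branched: 1.
Total = 5.

5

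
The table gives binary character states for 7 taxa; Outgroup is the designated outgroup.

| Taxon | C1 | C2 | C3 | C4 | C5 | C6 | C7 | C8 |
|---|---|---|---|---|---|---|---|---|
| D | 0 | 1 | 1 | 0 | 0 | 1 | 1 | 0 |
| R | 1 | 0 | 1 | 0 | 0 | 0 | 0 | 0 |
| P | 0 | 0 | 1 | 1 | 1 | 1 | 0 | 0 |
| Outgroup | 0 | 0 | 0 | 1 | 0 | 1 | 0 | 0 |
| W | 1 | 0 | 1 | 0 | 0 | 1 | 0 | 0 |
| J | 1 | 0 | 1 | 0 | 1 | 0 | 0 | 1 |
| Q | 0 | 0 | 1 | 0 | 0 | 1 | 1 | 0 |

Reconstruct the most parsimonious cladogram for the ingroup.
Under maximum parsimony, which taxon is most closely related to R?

Character polarity is set by the outgroup: the derived state is whichever differs from the outgroup's state, so for C4, C6 the derived state is '0', and for the remaining characters it is '1'.
C1 (derived state '1') is shared by J, R, and W — a synapomorphy uniting that clade.
C2 (derived state '1') is unique to D (autapomorphy; uninformative for grouping).
C3 (derived state '1') is shared by all ingroup taxa — unites the whole ingroup.
Only D, J, Q, R, and W show the derived state '0' for C4, supporting them as a clade.
C5 (state '1') occurs in J and P but conflicts with the nesting implied by the other characters — most parsimoniously interpreted as homoplasy.
C6 (derived state '0') is shared by J and R — a synapomorphy uniting that clade.
Only D and Q show the derived state '1' for C7, supporting them as a clade.
C8: derived state '1' in J only — an autapomorphy, so it tells us nothing about relationships among taxa.
Most parsimonious ingroup topology: (((D,Q),((J,R),W)),P).
R and J form a cherry on this tree, so they are sister taxa.

J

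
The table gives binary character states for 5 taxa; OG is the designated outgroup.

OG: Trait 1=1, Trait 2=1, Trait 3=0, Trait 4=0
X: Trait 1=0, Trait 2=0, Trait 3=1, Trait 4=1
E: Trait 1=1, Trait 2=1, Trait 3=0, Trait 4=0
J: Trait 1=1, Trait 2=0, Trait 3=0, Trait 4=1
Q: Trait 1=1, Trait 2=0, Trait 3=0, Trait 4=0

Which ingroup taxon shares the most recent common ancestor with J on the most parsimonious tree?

Character polarity is set by the outgroup: the derived state is whichever differs from the outgroup's state, so for Trait 1, Trait 2 the derived state is '0', and for the remaining characters it is '1'.
Trait 1: derived state '0' in X only — an autapomorphy, so it tells us nothing about relationships among taxa.
Trait 2: derived state '0' in J, Q, and X only — synapomorphy for {J, Q, X}.
Trait 3: derived state '1' in X only — an autapomorphy, so it tells us nothing about relationships among taxa.
Trait 4 (derived state '1') is shared by J and X — a synapomorphy uniting that clade.
Most parsimonious ingroup topology: (((X,J),Q),E).
J and X form a cherry on this tree, so they are sister taxa.

X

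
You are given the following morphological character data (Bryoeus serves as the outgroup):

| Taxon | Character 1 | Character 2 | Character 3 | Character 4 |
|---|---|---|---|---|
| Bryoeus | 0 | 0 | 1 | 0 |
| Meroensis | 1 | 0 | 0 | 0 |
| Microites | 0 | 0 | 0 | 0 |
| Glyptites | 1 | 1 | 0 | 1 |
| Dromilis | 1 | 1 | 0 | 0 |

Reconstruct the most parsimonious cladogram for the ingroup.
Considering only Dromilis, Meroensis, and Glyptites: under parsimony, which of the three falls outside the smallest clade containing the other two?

Meroensis

Character polarity is set by the outgroup: the derived state is whichever differs from the outgroup's state, so for Character 3 the derived state is '0', and for the remaining characters it is '1'.
Character 1 (derived state '1') is shared by Dromilis, Glyptites, and Meroensis — a synapomorphy uniting that clade.
Only Dromilis and Glyptites show the derived state '1' for Character 2, supporting them as a clade.
Character 3 (derived state '0') is shared by all ingroup taxa — unites the whole ingroup.
Character 4 (derived state '1') is unique to Glyptites (autapomorphy; uninformative for grouping).
Most parsimonious ingroup topology: ((Meroensis,(Glyptites,Dromilis)),Microites).
Glyptites and Dromilis share a more recent common ancestor with each other than either does with Meroensis, so Meroensis is the least closely related of the three.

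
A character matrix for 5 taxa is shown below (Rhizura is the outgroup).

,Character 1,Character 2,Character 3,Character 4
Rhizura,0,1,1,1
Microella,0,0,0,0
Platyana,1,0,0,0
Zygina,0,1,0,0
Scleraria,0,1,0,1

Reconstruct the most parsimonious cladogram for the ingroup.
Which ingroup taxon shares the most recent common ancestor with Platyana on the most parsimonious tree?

Microella

Character polarity is set by the outgroup: the derived state is whichever differs from the outgroup's state, so for Character 2, Character 3, Character 4 the derived state is '0', and for the remaining characters it is '1'.
Character 1: derived state '1' in Platyana only — an autapomorphy, so it tells us nothing about relationships among taxa.
Only Microella and Platyana show the derived state '0' for Character 2, supporting them as a clade.
All ingroup taxa share the derived state '0' for Character 3; it defines the ingroup but does not resolve relationships within it.
Character 4: derived state '0' in Microella, Platyana, and Zygina only — synapomorphy for {Microella, Platyana, Zygina}.
Most parsimonious ingroup topology: (((Microella,Platyana),Zygina),Scleraria).
Platyana and Microella form a cherry on this tree, so they are sister taxa.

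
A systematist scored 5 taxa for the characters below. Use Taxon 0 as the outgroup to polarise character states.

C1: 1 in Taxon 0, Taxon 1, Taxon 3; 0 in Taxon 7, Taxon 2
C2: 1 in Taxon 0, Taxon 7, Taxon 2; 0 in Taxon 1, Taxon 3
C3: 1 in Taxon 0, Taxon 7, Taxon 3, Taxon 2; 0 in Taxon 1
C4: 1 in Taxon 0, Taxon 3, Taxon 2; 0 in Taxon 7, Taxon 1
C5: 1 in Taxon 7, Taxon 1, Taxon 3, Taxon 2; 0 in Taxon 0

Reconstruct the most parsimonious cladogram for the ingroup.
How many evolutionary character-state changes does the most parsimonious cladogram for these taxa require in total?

Character polarity is set by the outgroup: the derived state is whichever differs from the outgroup's state, so for C1, C2, C3, C4 the derived state is '0', and for the remaining characters it is '1'.
C1: derived state '0' in Taxon 2 and Taxon 7 only — synapomorphy for {Taxon 2, Taxon 7}.
C2: derived state '0' in Taxon 1 and Taxon 3 only — synapomorphy for {Taxon 1, Taxon 3}.
C3: derived state '0' in Taxon 1 only — an autapomorphy, so it tells us nothing about relationships among taxa.
C4 groups Taxon 1 and Taxon 7, which is incompatible with the clades supported by the remaining characters; treating it as convergent (homoplasy) costs fewer steps than any alternative tree.
C5 (derived state '1') is shared by all ingroup taxa — unites the whole ingroup.
Most parsimonious ingroup topology: ((Taxon 7,Taxon 2),(Taxon 1,Taxon 3)).
Changes per character on this tree: C1: 1; C2: 1; C3: 1; C4: 2; C5: 1.
Total = 6.

6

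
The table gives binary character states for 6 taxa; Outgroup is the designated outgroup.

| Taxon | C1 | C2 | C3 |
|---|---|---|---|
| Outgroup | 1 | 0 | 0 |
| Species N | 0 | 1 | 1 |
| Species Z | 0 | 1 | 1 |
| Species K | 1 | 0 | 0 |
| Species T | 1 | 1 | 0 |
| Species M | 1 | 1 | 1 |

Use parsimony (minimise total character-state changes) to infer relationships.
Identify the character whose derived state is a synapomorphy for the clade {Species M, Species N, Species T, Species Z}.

C2

Character polarity is set by the outgroup: the derived state is whichever differs from the outgroup's state, so for C1 the derived state is '0', and for the remaining characters it is '1'.
Only Species N and Species Z show the derived state '0' for C1, supporting them as a clade.
C2 (derived state '1') is shared by Species M, Species N, Species T, and Species Z — a synapomorphy uniting that clade.
Only Species M, Species N, and Species Z show the derived state '1' for C3, supporting them as a clade.
Most parsimonious ingroup topology: ((((Species N,Species Z),Species M),Species T),Species K).
The clade {Species M, Species N, Species T, Species Z} is supported by C2: its derived state '1' occurs in exactly those taxa and in no other taxon (including the outgroup).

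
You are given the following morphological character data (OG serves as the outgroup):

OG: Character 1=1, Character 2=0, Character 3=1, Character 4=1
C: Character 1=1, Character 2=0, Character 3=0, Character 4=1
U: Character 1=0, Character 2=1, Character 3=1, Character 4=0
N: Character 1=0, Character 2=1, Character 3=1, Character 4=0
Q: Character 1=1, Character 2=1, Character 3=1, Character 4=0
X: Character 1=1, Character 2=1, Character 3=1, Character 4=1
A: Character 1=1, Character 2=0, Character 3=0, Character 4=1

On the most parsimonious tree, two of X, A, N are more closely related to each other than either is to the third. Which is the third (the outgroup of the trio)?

A

Character polarity is set by the outgroup: the derived state is whichever differs from the outgroup's state, so for Character 1, Character 3, Character 4 the derived state is '0', and for the remaining characters it is '1'.
Character 1: derived state '0' in N and U only — synapomorphy for {N, U}.
Character 2 (derived state '1') is shared by N, Q, U, and X — a synapomorphy uniting that clade.
Only A and C show the derived state '0' for Character 3, supporting them as a clade.
Character 4 (derived state '0') is shared by N, Q, and U — a synapomorphy uniting that clade.
Most parsimonious ingroup topology: ((C,A),(((U,N),Q),X)).
N and X share a more recent common ancestor with each other than either does with A, so A is the least closely related of the three.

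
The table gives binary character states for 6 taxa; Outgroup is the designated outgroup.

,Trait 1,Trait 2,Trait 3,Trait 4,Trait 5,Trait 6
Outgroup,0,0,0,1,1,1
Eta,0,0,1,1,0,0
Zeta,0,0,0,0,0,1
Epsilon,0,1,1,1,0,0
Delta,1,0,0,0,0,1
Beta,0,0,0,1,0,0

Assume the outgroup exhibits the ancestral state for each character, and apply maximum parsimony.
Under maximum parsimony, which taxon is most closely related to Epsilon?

Eta

Character polarity is set by the outgroup: the derived state is whichever differs from the outgroup's state, so for Trait 4, Trait 5, Trait 6 the derived state is '0', and for the remaining characters it is '1'.
Trait 1: derived state '1' in Delta only — an autapomorphy, so it tells us nothing about relationships among taxa.
Trait 2 (derived state '1') is unique to Epsilon (autapomorphy; uninformative for grouping).
Only Epsilon and Eta show the derived state '1' for Trait 3, supporting them as a clade.
Only Delta and Zeta show the derived state '0' for Trait 4, supporting them as a clade.
All ingroup taxa share the derived state '0' for Trait 5; it defines the ingroup but does not resolve relationships within it.
Trait 6 (derived state '0') is shared by Beta, Epsilon, and Eta — a synapomorphy uniting that clade.
Most parsimonious ingroup topology: (((Eta,Epsilon),Beta),(Zeta,Delta)).
Epsilon and Eta form a cherry on this tree, so they are sister taxa.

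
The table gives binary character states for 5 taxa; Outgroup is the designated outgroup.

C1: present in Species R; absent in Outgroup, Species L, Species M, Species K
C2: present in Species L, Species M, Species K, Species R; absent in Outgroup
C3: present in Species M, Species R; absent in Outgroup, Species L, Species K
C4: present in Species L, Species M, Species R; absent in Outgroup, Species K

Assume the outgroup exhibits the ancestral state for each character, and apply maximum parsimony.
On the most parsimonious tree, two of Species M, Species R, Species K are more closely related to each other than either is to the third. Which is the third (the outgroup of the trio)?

Species K

The outgroup has state 'absent' for every character, so 'present' is the derived state throughout.
C1: derived state 'present' in Species R only — an autapomorphy, so it tells us nothing about relationships among taxa.
All ingroup taxa share the derived state 'present' for C2; it defines the ingroup but does not resolve relationships within it.
C3 (derived state 'present') is shared by Species M and Species R — a synapomorphy uniting that clade.
C4 (derived state 'present') is shared by Species L, Species M, and Species R — a synapomorphy uniting that clade.
Most parsimonious ingroup topology: ((Species L,(Species M,Species R)),Species K).
Species M and Species R share a more recent common ancestor with each other than either does with Species K, so Species K is the least closely related of the three.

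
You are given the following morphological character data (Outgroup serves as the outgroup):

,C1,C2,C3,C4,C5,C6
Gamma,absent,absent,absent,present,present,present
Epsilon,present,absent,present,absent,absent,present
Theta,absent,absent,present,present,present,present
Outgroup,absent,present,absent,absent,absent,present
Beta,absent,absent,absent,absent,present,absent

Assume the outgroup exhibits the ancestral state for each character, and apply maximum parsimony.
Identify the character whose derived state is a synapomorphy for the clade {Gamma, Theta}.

Character polarity is set by the outgroup: the derived state is whichever differs from the outgroup's state, so for C2, C6 the derived state is 'absent', and for the remaining characters it is 'present'.
C1 (derived state 'present') is unique to Epsilon (autapomorphy; uninformative for grouping).
C2 (derived state 'absent') is shared by all ingroup taxa — unites the whole ingroup.
C3 groups Epsilon and Theta, which is incompatible with the clades supported by the remaining characters; treating it as convergent (homoplasy) costs fewer steps than any alternative tree.
C4 (derived state 'present') is shared by Gamma and Theta — a synapomorphy uniting that clade.
C5 (derived state 'present') is shared by Beta, Gamma, and Theta — a synapomorphy uniting that clade.
C6 (derived state 'absent') is unique to Beta (autapomorphy; uninformative for grouping).
Most parsimonious ingroup topology: (((Theta,Gamma),Beta),Epsilon).
The clade {Gamma, Theta} is supported by C4: its derived state 'present' occurs in exactly those taxa and in no other taxon (including the outgroup).

C4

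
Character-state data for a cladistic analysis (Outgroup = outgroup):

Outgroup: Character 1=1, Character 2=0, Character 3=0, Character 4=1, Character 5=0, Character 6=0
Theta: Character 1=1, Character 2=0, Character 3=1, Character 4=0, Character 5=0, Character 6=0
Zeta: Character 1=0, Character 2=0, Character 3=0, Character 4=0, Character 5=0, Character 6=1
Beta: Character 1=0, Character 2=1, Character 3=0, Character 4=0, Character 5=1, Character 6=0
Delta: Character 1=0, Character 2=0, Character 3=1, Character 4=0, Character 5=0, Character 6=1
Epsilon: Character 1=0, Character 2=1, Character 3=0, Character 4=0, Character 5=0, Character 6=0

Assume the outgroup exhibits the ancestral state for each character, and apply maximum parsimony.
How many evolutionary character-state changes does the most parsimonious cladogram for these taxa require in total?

Character polarity is set by the outgroup: the derived state is whichever differs from the outgroup's state, so for Character 1, Character 4 the derived state is '0', and for the remaining characters it is '1'.
Character 1: derived state '0' in Beta, Delta, Epsilon, and Zeta only — synapomorphy for {Beta, Delta, Epsilon, Zeta}.
Only Beta and Epsilon show the derived state '1' for Character 2, supporting them as a clade.
Character 3 (state '1') occurs in Delta and Theta but conflicts with the nesting implied by the other characters — most parsimoniously interpreted as homoplasy.
All ingroup taxa share the derived state '0' for Character 4; it defines the ingroup but does not resolve relationships within it.
Character 5 (derived state '1') is unique to Beta (autapomorphy; uninformative for grouping).
Character 6 (derived state '1') is shared by Delta and Zeta — a synapomorphy uniting that clade.
Most parsimonious ingroup topology: (Theta,((Zeta,Delta),(Beta,Epsilon))).
Changes per character on this tree: Character 1: 1; Character 2: 1; Character 3: 2; Character 4: 1; Character 5: 1; Character 6: 1.
Total = 7.

7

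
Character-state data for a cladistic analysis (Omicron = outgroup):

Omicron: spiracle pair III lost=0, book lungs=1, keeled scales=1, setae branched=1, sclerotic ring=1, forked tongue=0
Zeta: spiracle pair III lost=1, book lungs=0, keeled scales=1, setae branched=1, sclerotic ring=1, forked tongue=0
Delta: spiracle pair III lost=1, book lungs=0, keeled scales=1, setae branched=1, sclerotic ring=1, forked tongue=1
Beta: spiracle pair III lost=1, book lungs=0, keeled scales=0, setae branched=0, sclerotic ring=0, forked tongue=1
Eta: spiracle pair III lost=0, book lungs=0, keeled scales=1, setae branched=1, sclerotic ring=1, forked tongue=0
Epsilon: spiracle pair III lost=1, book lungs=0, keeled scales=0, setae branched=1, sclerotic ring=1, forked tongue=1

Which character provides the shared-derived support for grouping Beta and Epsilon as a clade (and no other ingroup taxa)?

keeled scales

Character polarity is set by the outgroup: the derived state is whichever differs from the outgroup's state, so for book lungs, keeled scales, setae branched, sclerotic ring the derived state is '0', and for the remaining characters it is '1'.
Only Beta, Delta, Epsilon, and Zeta show the derived state '1' for spiracle pair III lost, supporting them as a clade.
book lungs (derived state '0') is shared by all ingroup taxa — unites the whole ingroup.
Only Beta and Epsilon show the derived state '0' for keeled scales, supporting them as a clade.
setae branched (derived state '0') is unique to Beta (autapomorphy; uninformative for grouping).
sclerotic ring: derived state '0' in Beta only — an autapomorphy, so it tells us nothing about relationships among taxa.
forked tongue: derived state '1' in Beta, Delta, and Epsilon only — synapomorphy for {Beta, Delta, Epsilon}.
Most parsimonious ingroup topology: ((Zeta,(Delta,(Beta,Epsilon))),Eta).
The clade {Beta, Epsilon} is supported by keeled scales: its derived state '0' occurs in exactly those taxa and in no other taxon (including the outgroup).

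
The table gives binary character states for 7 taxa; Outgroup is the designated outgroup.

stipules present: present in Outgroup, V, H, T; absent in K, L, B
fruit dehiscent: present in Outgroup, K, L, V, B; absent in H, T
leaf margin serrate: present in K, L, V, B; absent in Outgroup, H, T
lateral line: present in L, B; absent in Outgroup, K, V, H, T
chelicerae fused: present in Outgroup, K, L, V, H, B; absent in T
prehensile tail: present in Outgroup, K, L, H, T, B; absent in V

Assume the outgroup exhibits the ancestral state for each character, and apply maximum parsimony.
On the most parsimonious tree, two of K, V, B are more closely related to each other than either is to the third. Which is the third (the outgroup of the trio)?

V

Character polarity is set by the outgroup: the derived state is whichever differs from the outgroup's state, so for stipules present, fruit dehiscent, chelicerae fused, prehensile tail the derived state is 'absent', and for the remaining characters it is 'present'.
Only B, K, and L show the derived state 'absent' for stipules present, supporting them as a clade.
fruit dehiscent: derived state 'absent' in H and T only — synapomorphy for {H, T}.
leaf margin serrate (derived state 'present') is shared by B, K, L, and V — a synapomorphy uniting that clade.
Only B and L show the derived state 'present' for lateral line, supporting them as a clade.
chelicerae fused: derived state 'absent' in T only — an autapomorphy, so it tells us nothing about relationships among taxa.
prehensile tail: derived state 'absent' in V only — an autapomorphy, so it tells us nothing about relationships among taxa.
Most parsimonious ingroup topology: (((K,(L,B)),V),(H,T)).
K and B share a more recent common ancestor with each other than either does with V, so V is the least closely related of the three.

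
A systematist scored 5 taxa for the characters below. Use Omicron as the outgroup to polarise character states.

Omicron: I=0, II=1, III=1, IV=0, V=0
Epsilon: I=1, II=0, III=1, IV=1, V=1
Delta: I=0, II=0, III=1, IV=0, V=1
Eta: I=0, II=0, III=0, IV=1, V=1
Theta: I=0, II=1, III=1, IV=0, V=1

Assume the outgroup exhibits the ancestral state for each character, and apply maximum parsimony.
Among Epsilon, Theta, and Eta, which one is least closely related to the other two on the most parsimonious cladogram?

Character polarity is set by the outgroup: the derived state is whichever differs from the outgroup's state, so for II, III the derived state is '0', and for the remaining characters it is '1'.
I (derived state '1') is unique to Epsilon (autapomorphy; uninformative for grouping).
II: derived state '0' in Delta, Epsilon, and Eta only — synapomorphy for {Delta, Epsilon, Eta}.
III (derived state '0') is unique to Eta (autapomorphy; uninformative for grouping).
IV: derived state '1' in Epsilon and Eta only — synapomorphy for {Epsilon, Eta}.
V (derived state '1') is shared by all ingroup taxa — unites the whole ingroup.
Most parsimonious ingroup topology: (((Epsilon,Eta),Delta),Theta).
Epsilon and Eta share a more recent common ancestor with each other than either does with Theta, so Theta is the least closely related of the three.

Theta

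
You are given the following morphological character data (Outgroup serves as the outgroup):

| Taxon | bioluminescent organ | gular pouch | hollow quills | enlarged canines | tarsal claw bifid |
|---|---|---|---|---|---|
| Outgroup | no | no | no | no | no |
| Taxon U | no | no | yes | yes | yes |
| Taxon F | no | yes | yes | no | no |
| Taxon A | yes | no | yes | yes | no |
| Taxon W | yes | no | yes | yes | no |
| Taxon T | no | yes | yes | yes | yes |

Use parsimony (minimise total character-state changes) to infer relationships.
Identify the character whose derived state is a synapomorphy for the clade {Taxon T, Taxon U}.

tarsal claw bifid

The outgroup has state 'no' for every character, so 'yes' is the derived state throughout.
bioluminescent organ: derived state 'yes' in Taxon A and Taxon W only — synapomorphy for {Taxon A, Taxon W}.
gular pouch groups Taxon F and Taxon T, which is incompatible with the clades supported by the remaining characters; treating it as convergent (homoplasy) costs fewer steps than any alternative tree.
hollow quills (derived state 'yes') is shared by all ingroup taxa — unites the whole ingroup.
enlarged canines: derived state 'yes' in Taxon A, Taxon T, Taxon U, and Taxon W only — synapomorphy for {Taxon A, Taxon T, Taxon U, Taxon W}.
Only Taxon T and Taxon U show the derived state 'yes' for tarsal claw bifid, supporting them as a clade.
Most parsimonious ingroup topology: (Taxon F,((Taxon U,Taxon T),(Taxon A,Taxon W))).
The clade {Taxon T, Taxon U} is supported by tarsal claw bifid: its derived state 'yes' occurs in exactly those taxa and in no other taxon (including the outgroup).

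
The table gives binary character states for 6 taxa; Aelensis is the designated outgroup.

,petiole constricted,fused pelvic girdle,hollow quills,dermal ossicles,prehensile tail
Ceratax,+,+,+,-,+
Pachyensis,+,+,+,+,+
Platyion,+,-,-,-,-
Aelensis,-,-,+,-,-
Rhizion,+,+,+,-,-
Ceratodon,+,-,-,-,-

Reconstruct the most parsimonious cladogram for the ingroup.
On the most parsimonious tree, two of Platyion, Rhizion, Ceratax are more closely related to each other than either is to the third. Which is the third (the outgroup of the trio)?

Character polarity is set by the outgroup: the derived state is whichever differs from the outgroup's state, so for hollow quills the derived state is '-', and for the remaining characters it is '+'.
All ingroup taxa share the derived state '+' for petiole constricted; it defines the ingroup but does not resolve relationships within it.
fused pelvic girdle: derived state '+' in Ceratax, Pachyensis, and Rhizion only — synapomorphy for {Ceratax, Pachyensis, Rhizion}.
Only Ceratodon and Platyion show the derived state '-' for hollow quills, supporting them as a clade.
dermal ossicles: derived state '+' in Pachyensis only — an autapomorphy, so it tells us nothing about relationships among taxa.
prehensile tail: derived state '+' in Ceratax and Pachyensis only — synapomorphy for {Ceratax, Pachyensis}.
Most parsimonious ingroup topology: ((Platyion,Ceratodon),((Ceratax,Pachyensis),Rhizion)).
Rhizion and Ceratax share a more recent common ancestor with each other than either does with Platyion, so Platyion is the least closely related of the three.

Platyion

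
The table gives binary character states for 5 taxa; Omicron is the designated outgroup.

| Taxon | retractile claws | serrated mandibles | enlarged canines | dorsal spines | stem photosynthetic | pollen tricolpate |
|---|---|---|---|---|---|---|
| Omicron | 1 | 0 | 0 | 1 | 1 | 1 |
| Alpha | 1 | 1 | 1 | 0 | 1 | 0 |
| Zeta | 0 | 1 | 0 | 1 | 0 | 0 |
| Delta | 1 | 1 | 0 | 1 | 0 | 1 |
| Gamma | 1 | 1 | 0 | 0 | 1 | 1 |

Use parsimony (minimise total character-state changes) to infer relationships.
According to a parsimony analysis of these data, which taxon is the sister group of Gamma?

Character polarity is set by the outgroup: the derived state is whichever differs from the outgroup's state, so for retractile claws, dorsal spines, stem photosynthetic, pollen tricolpate the derived state is '0', and for the remaining characters it is '1'.
retractile claws: derived state '0' in Zeta only — an autapomorphy, so it tells us nothing about relationships among taxa.
serrated mandibles (derived state '1') is shared by all ingroup taxa — unites the whole ingroup.
enlarged canines (derived state '1') is unique to Alpha (autapomorphy; uninformative for grouping).
Only Alpha and Gamma show the derived state '0' for dorsal spines, supporting them as a clade.
stem photosynthetic: derived state '0' in Delta and Zeta only — synapomorphy for {Delta, Zeta}.
pollen tricolpate groups Alpha and Zeta, which is incompatible with the clades supported by the remaining characters; treating it as convergent (homoplasy) costs fewer steps than any alternative tree.
Most parsimonious ingroup topology: ((Alpha,Gamma),(Zeta,Delta)).
Gamma and Alpha form a cherry on this tree, so they are sister taxa.

Alpha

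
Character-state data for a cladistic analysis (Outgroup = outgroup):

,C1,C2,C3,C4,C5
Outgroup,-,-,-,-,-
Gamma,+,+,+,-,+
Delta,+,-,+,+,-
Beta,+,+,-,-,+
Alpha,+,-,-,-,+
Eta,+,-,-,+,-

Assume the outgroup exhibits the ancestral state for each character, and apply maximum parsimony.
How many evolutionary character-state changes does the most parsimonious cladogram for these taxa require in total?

The outgroup has state '-' for every character, so '+' is the derived state throughout.
All ingroup taxa share the derived state '+' for C1; it defines the ingroup but does not resolve relationships within it.
C2: derived state '+' in Beta and Gamma only — synapomorphy for {Beta, Gamma}.
C3 groups Delta and Gamma, which is incompatible with the clades supported by the remaining characters; treating it as convergent (homoplasy) costs fewer steps than any alternative tree.
C4: derived state '+' in Delta and Eta only — synapomorphy for {Delta, Eta}.
C5: derived state '+' in Alpha, Beta, and Gamma only — synapomorphy for {Alpha, Beta, Gamma}.
Most parsimonious ingroup topology: (((Gamma,Beta),Alpha),(Delta,Eta)).
Changes per character on this tree: C1: 1; C2: 1; C3: 2; C4: 1; C5: 1.
Total = 6.

6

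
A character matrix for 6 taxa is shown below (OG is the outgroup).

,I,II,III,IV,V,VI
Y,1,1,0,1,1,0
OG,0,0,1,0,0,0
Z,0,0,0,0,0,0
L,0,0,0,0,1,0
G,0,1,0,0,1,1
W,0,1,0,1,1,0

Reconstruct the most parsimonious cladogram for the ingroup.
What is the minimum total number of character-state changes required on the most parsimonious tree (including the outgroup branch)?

Character polarity is set by the outgroup: the derived state is whichever differs from the outgroup's state, so for III the derived state is '0', and for the remaining characters it is '1'.
I (derived state '1') is unique to Y (autapomorphy; uninformative for grouping).
II (derived state '1') is shared by G, W, and Y — a synapomorphy uniting that clade.
All ingroup taxa share the derived state '0' for III; it defines the ingroup but does not resolve relationships within it.
Only W and Y show the derived state '1' for IV, supporting them as a clade.
V: derived state '1' in G, L, W, and Y only — synapomorphy for {G, L, W, Y}.
VI (derived state '1') is unique to G (autapomorphy; uninformative for grouping).
Most parsimonious ingroup topology: ((((W,Y),G),L),Z).
Changes per character on this tree: I: 1; II: 1; III: 1; IV: 1; V: 1; VI: 1.
Total = 6.

6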